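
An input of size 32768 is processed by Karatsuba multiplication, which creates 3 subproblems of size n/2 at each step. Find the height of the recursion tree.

For divide and conquer with division factor 2:

Problem sizes at each level:
Level 0: 32768
Level 1: 16384
Level 2: 8192
Level 3: 4096
Level 4: 2048
Level 5: 1024
Level 6: 512
Level 7: 256
Level 8: 128
Level 9: 64
Level 10: 32
Level 11: 16
Level 12: 8
Level 13: 4
Level 14: 2
Level 15: 1

The root is level 0 and the size-1 base case is level 15 (the tree spans levels 0 through 15, i.e. 16 levels counting the root), so the depth is the number of divisions: log_2(32768) = 15

The recursion tree depth is log_2(32768) = 15. At each level, the problem size is divided by 2, so it takes 15 divisions to reduce to a base case of size 1. The algorithm makes 3 recursive calls at each level.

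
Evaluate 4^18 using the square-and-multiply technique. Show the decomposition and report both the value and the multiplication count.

Computing 4^18 by squaring (build up from 4^1; each line after the first costs one multiplication):

4^1 = 4
4^2 = (4^1)^2 = 4^2 = 16
4^4 = (4^2)^2 = 16^2 = 256
4^8 = (4^4)^2 = 256^2 = 65536
4^9 = 4 * 4^8 = 4 * 65536 = 262144
4^18 = (4^9)^2 = 262144^2 = 68719476736

Result: 68719476736
Multiplications needed: 5 (5 lines after 4^1)

4^18 = 68719476736. Using exponentiation by squaring, this requires 5 multiplications. The key idea: if the exponent is even, square the half-power; if odd, multiply by the base once.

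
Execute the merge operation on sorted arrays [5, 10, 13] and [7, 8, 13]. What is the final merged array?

Merging process:

Compare 5 vs 7: take 5 from left. Merged: [5]
Compare 10 vs 7: take 7 from right. Merged: [5, 7]
Compare 10 vs 8: take 8 from right. Merged: [5, 7, 8]
Compare 10 vs 13: take 10 from left. Merged: [5, 7, 8, 10]
Compare 13 vs 13: take 13 from left. Merged: [5, 7, 8, 10, 13]
Append remaining from right: [13]. Merged: [5, 7, 8, 10, 13, 13]

Final merged array: [5, 7, 8, 10, 13, 13]
Total comparisons: 5

The merged array is [5, 7, 8, 10, 13, 13], requiring 5 comparisons. The merge step runs in O(n) time where n is the total number of elements.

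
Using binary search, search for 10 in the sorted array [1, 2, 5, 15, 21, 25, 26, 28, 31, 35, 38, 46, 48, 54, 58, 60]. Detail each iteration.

Binary search for 10 in [1, 2, 5, 15, 21, 25, 26, 28, 31, 35, 38, 46, 48, 54, 58, 60]:

lo=0, hi=15, mid=7, arr[mid]=28 -> 28 > 10, search left half
lo=0, hi=6, mid=3, arr[mid]=15 -> 15 > 10, search left half
lo=0, hi=2, mid=1, arr[mid]=2 -> 2 < 10, search right half
lo=2, hi=2, mid=2, arr[mid]=5 -> 5 < 10, search right half
lo=3 > hi=2, target 10 not found

Binary search determines that 10 is not in the array after 4 comparisons. The search space was exhausted without finding the target.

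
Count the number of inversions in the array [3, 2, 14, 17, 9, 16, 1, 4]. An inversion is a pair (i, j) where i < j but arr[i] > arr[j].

Finding inversions in [3, 2, 14, 17, 9, 16, 1, 4]:

(0, 1): arr[0]=3 > arr[1]=2
(0, 6): arr[0]=3 > arr[6]=1
(1, 6): arr[1]=2 > arr[6]=1
(2, 4): arr[2]=14 > arr[4]=9
(2, 6): arr[2]=14 > arr[6]=1
(2, 7): arr[2]=14 > arr[7]=4
(3, 4): arr[3]=17 > arr[4]=9
(3, 5): arr[3]=17 > arr[5]=16
(3, 6): arr[3]=17 > arr[6]=1
(3, 7): arr[3]=17 > arr[7]=4
(4, 6): arr[4]=9 > arr[6]=1
(4, 7): arr[4]=9 > arr[7]=4
(5, 6): arr[5]=16 > arr[6]=1
(5, 7): arr[5]=16 > arr[7]=4

Total inversions: 14

The array has 14 inversion(s): (0,1), (0,6), (1,6), (2,4), (2,6), (2,7), (3,4), (3,5), (3,6), (3,7), (4,6), (4,7), (5,6), (5,7). Each pair (i,j) satisfies i < j and arr[i] > arr[j].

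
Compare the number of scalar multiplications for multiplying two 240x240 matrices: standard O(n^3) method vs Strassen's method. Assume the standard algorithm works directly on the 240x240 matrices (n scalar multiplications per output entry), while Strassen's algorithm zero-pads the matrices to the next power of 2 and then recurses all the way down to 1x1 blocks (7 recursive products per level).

Matrix multiplication for 240x240 matrices:

Strassen's algorithm requires power-of-2 dimensions. Pad 240x240 to 256x256 (next power of 2).

Standard algorithm: 240^3 = 13824000 multiplications
Strassen's algorithm: 7^(log2(256)) = 7^8 = 5764801 multiplications
Savings: 13824000 - 5764801 = 8059199 multiplications

Standard: 13824000 multiplications (240^3). Strassen: 5764801 multiplications (7^8, after padding to 256x256). Strassen reduces 8 recursive multiplications to 7 at each level.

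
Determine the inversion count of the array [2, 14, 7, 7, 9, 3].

Finding inversions in [2, 14, 7, 7, 9, 3]:

(1, 2): arr[1]=14 > arr[2]=7
(1, 3): arr[1]=14 > arr[3]=7
(1, 4): arr[1]=14 > arr[4]=9
(1, 5): arr[1]=14 > arr[5]=3
(2, 5): arr[2]=7 > arr[5]=3
(3, 5): arr[3]=7 > arr[5]=3
(4, 5): arr[4]=9 > arr[5]=3

Total inversions: 7

The array has 7 inversion(s): (1,2), (1,3), (1,4), (1,5), (2,5), (3,5), (4,5). Each pair (i,j) satisfies i < j and arr[i] > arr[j].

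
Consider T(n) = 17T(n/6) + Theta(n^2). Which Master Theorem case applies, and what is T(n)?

Master Theorem for T(n) = 17T(n/6) + O(n^2):

a = 17, b = 6, c = 2
log_b(a) = log_6(17) = 1.5812

Case 3: c = 2 > log_6(17) = 1.5812
T(n) = O(n^2) = O(n^2)

For T(n) = 17T(n/6) + O(n^2): log_6(17) = 1.5812. This is Case 3 of the Master Theorem (c > log_b(a), work dominated by root), giving O(n^2).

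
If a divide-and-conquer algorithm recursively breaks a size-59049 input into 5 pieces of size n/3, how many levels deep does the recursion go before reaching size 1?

For divide and conquer with division factor 3:

Problem sizes at each level:
Level 0: 59049
Level 1: 19683
Level 2: 6561
Level 3: 2187
Level 4: 729
Level 5: 243
Level 6: 81
Level 7: 27
Level 8: 9
Level 9: 3
Level 10: 1

The root is level 0 and the size-1 base case is level 10 (the tree spans levels 0 through 10, i.e. 11 levels counting the root), so the depth is the number of divisions: log_3(59049) = 10

The recursion tree depth is log_3(59049) = 10. At each level, the problem size is divided by 3, so it takes 10 divisions to reduce to a base case of size 1. The algorithm makes 5 recursive calls at each level.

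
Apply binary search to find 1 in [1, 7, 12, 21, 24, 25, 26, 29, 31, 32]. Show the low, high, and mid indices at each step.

Binary search for 1 in [1, 7, 12, 21, 24, 25, 26, 29, 31, 32]:

lo=0, hi=9, mid=4, arr[mid]=24 -> 24 > 1, search left half
lo=0, hi=3, mid=1, arr[mid]=7 -> 7 > 1, search left half
lo=0, hi=0, mid=0, arr[mid]=1 -> Found target at index 0!

Binary search finds 1 at index 0 after 3 comparisons. The search repeatedly halves the search space by comparing with the middle element.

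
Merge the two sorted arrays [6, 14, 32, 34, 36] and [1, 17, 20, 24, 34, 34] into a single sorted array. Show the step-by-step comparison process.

Merging process:

Compare 6 vs 1: take 1 from right. Merged: [1]
Compare 6 vs 17: take 6 from left. Merged: [1, 6]
Compare 14 vs 17: take 14 from left. Merged: [1, 6, 14]
Compare 32 vs 17: take 17 from right. Merged: [1, 6, 14, 17]
Compare 32 vs 20: take 20 from right. Merged: [1, 6, 14, 17, 20]
Compare 32 vs 24: take 24 from right. Merged: [1, 6, 14, 17, 20, 24]
Compare 32 vs 34: take 32 from left. Merged: [1, 6, 14, 17, 20, 24, 32]
Compare 34 vs 34: take 34 from left. Merged: [1, 6, 14, 17, 20, 24, 32, 34]
Compare 36 vs 34: take 34 from right. Merged: [1, 6, 14, 17, 20, 24, 32, 34, 34]
Compare 36 vs 34: take 34 from right. Merged: [1, 6, 14, 17, 20, 24, 32, 34, 34, 34]
Append remaining from left: [36]. Merged: [1, 6, 14, 17, 20, 24, 32, 34, 34, 34, 36]

Final merged array: [1, 6, 14, 17, 20, 24, 32, 34, 34, 34, 36]
Total comparisons: 10

The merged array is [1, 6, 14, 17, 20, 24, 32, 34, 34, 34, 36], requiring 10 comparisons. The merge step runs in O(n) time where n is the total number of elements.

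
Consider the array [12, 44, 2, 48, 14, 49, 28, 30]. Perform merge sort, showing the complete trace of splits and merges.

Merge sort trace:

Split: [12, 44, 2, 48, 14, 49, 28, 30] -> [12, 44, 2, 48] and [14, 49, 28, 30]
  Split: [12, 44, 2, 48] -> [12, 44] and [2, 48]
    Split: [12, 44] -> [12] and [44]
    Merge: [12] + [44] -> [12, 44]
    Split: [2, 48] -> [2] and [48]
    Merge: [2] + [48] -> [2, 48]
  Merge: [12, 44] + [2, 48] -> [2, 12, 44, 48]
  Split: [14, 49, 28, 30] -> [14, 49] and [28, 30]
    Split: [14, 49] -> [14] and [49]
    Merge: [14] + [49] -> [14, 49]
    Split: [28, 30] -> [28] and [30]
    Merge: [28] + [30] -> [28, 30]
  Merge: [14, 49] + [28, 30] -> [14, 28, 30, 49]
Merge: [2, 12, 44, 48] + [14, 28, 30, 49] -> [2, 12, 14, 28, 30, 44, 48, 49]

Final sorted array: [2, 12, 14, 28, 30, 44, 48, 49]

The merge sort proceeds by recursively splitting the array and merging sorted halves.
After all merges, the sorted array is [2, 12, 14, 28, 30, 44, 48, 49].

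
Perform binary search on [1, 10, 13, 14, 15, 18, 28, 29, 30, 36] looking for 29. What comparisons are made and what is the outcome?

Binary search for 29 in [1, 10, 13, 14, 15, 18, 28, 29, 30, 36]:

lo=0, hi=9, mid=4, arr[mid]=15 -> 15 < 29, search right half
lo=5, hi=9, mid=7, arr[mid]=29 -> Found target at index 7!

Binary search finds 29 at index 7 after 2 comparisons. The search repeatedly halves the search space by comparing with the middle element.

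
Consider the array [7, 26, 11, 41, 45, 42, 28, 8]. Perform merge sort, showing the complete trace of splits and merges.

Merge sort trace:

Split: [7, 26, 11, 41, 45, 42, 28, 8] -> [7, 26, 11, 41] and [45, 42, 28, 8]
  Split: [7, 26, 11, 41] -> [7, 26] and [11, 41]
    Split: [7, 26] -> [7] and [26]
    Merge: [7] + [26] -> [7, 26]
    Split: [11, 41] -> [11] and [41]
    Merge: [11] + [41] -> [11, 41]
  Merge: [7, 26] + [11, 41] -> [7, 11, 26, 41]
  Split: [45, 42, 28, 8] -> [45, 42] and [28, 8]
    Split: [45, 42] -> [45] and [42]
    Merge: [45] + [42] -> [42, 45]
    Split: [28, 8] -> [28] and [8]
    Merge: [28] + [8] -> [8, 28]
  Merge: [42, 45] + [8, 28] -> [8, 28, 42, 45]
Merge: [7, 11, 26, 41] + [8, 28, 42, 45] -> [7, 8, 11, 26, 28, 41, 42, 45]

Final sorted array: [7, 8, 11, 26, 28, 41, 42, 45]

The merge sort proceeds by recursively splitting the array and merging sorted halves.
After all merges, the sorted array is [7, 8, 11, 26, 28, 41, 42, 45].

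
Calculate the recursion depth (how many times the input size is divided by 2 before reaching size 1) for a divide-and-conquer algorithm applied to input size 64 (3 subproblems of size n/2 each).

For divide and conquer with division factor 2:

Problem sizes at each level:
Level 0: 64
Level 1: 32
Level 2: 16
Level 3: 8
Level 4: 4
Level 5: 2
Level 6: 1

The root is level 0 and the size-1 base case is level 6 (the tree spans levels 0 through 6, i.e. 7 levels counting the root), so the depth is the number of divisions: log_2(64) = 6

The recursion tree depth is log_2(64) = 6. At each level, the problem size is divided by 2, so it takes 6 divisions to reduce to a base case of size 1. The algorithm makes 3 recursive calls at each level.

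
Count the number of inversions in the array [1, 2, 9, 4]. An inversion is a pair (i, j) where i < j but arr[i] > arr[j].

Finding inversions in [1, 2, 9, 4]:

(2, 3): arr[2]=9 > arr[3]=4

Total inversions: 1

The array has 1 inversion(s): (2,3). Each pair (i,j) satisfies i < j and arr[i] > arr[j].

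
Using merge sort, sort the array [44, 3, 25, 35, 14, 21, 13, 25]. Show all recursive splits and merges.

Merge sort trace:

Split: [44, 3, 25, 35, 14, 21, 13, 25] -> [44, 3, 25, 35] and [14, 21, 13, 25]
  Split: [44, 3, 25, 35] -> [44, 3] and [25, 35]
    Split: [44, 3] -> [44] and [3]
    Merge: [44] + [3] -> [3, 44]
    Split: [25, 35] -> [25] and [35]
    Merge: [25] + [35] -> [25, 35]
  Merge: [3, 44] + [25, 35] -> [3, 25, 35, 44]
  Split: [14, 21, 13, 25] -> [14, 21] and [13, 25]
    Split: [14, 21] -> [14] and [21]
    Merge: [14] + [21] -> [14, 21]
    Split: [13, 25] -> [13] and [25]
    Merge: [13] + [25] -> [13, 25]
  Merge: [14, 21] + [13, 25] -> [13, 14, 21, 25]
Merge: [3, 25, 35, 44] + [13, 14, 21, 25] -> [3, 13, 14, 21, 25, 25, 35, 44]

Final sorted array: [3, 13, 14, 21, 25, 25, 35, 44]

The merge sort proceeds by recursively splitting the array and merging sorted halves.
After all merges, the sorted array is [3, 13, 14, 21, 25, 25, 35, 44].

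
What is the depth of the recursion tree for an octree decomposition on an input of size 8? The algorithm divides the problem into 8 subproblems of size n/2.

For divide and conquer with division factor 2:

Problem sizes at each level:
Level 0: 8
Level 1: 4
Level 2: 2
Level 3: 1

The root is level 0 and the size-1 base case is level 3 (the tree spans levels 0 through 3, i.e. 4 levels counting the root), so the depth is the number of divisions: log_2(8) = 3

The recursion tree depth is log_2(8) = 3. At each level, the problem size is divided by 2, so it takes 3 divisions to reduce to a base case of size 1. The algorithm makes 8 recursive calls at each level.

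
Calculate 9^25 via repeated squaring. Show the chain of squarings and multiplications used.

Computing 9^25 by squaring (build up from 9^1; each line after the first costs one multiplication):

9^1 = 9
9^2 = (9^1)^2 = 9^2 = 81
9^3 = 9 * 9^2 = 9 * 81 = 729
9^6 = (9^3)^2 = 729^2 = 531441
9^12 = (9^6)^2 = 531441^2 = 282429536481
9^24 = (9^12)^2 = 282429536481^2 = 79766443076872509863361
9^25 = 9 * 9^24 = 9 * 79766443076872509863361 = 717897987691852588770249

Result: 717897987691852588770249
Multiplications needed: 6 (6 lines after 9^1)

9^25 = 717897987691852588770249. Using exponentiation by squaring, this requires 6 multiplications. The key idea: if the exponent is even, square the half-power; if odd, multiply by the base once.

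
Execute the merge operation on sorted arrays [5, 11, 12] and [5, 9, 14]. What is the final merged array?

Merging process:

Compare 5 vs 5: take 5 from left. Merged: [5]
Compare 11 vs 5: take 5 from right. Merged: [5, 5]
Compare 11 vs 9: take 9 from right. Merged: [5, 5, 9]
Compare 11 vs 14: take 11 from left. Merged: [5, 5, 9, 11]
Compare 12 vs 14: take 12 from left. Merged: [5, 5, 9, 11, 12]
Append remaining from right: [14]. Merged: [5, 5, 9, 11, 12, 14]

Final merged array: [5, 5, 9, 11, 12, 14]
Total comparisons: 5

The merged array is [5, 5, 9, 11, 12, 14], requiring 5 comparisons. The merge step runs in O(n) time where n is the total number of elements.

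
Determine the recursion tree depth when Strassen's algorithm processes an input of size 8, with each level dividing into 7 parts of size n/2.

For divide and conquer with division factor 2:

Problem sizes at each level:
Level 0: 8
Level 1: 4
Level 2: 2
Level 3: 1

The root is level 0 and the size-1 base case is level 3 (the tree spans levels 0 through 3, i.e. 4 levels counting the root), so the depth is the number of divisions: log_2(8) = 3

The recursion tree depth is log_2(8) = 3. At each level, the problem size is divided by 2, so it takes 3 divisions to reduce to a base case of size 1. The algorithm makes 7 recursive calls at each level.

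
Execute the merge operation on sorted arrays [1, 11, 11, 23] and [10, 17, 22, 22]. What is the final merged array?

Merging process:

Compare 1 vs 10: take 1 from left. Merged: [1]
Compare 11 vs 10: take 10 from right. Merged: [1, 10]
Compare 11 vs 17: take 11 from left. Merged: [1, 10, 11]
Compare 11 vs 17: take 11 from left. Merged: [1, 10, 11, 11]
Compare 23 vs 17: take 17 from right. Merged: [1, 10, 11, 11, 17]
Compare 23 vs 22: take 22 from right. Merged: [1, 10, 11, 11, 17, 22]
Compare 23 vs 22: take 22 from right. Merged: [1, 10, 11, 11, 17, 22, 22]
Append remaining from left: [23]. Merged: [1, 10, 11, 11, 17, 22, 22, 23]

Final merged array: [1, 10, 11, 11, 17, 22, 22, 23]
Total comparisons: 7

The merged array is [1, 10, 11, 11, 17, 22, 22, 23], requiring 7 comparisons. The merge step runs in O(n) time where n is the total number of elements.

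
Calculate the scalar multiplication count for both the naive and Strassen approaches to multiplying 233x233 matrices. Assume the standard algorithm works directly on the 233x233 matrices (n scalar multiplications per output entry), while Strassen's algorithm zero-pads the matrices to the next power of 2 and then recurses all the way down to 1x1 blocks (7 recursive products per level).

Matrix multiplication for 233x233 matrices:

Strassen's algorithm requires power-of-2 dimensions. Pad 233x233 to 256x256 (next power of 2).

Standard algorithm: 233^3 = 12649337 multiplications
Strassen's algorithm: 7^(log2(256)) = 7^8 = 5764801 multiplications
Savings: 12649337 - 5764801 = 6884536 multiplications

Standard: 12649337 multiplications (233^3). Strassen: 5764801 multiplications (7^8, after padding to 256x256). Strassen reduces 8 recursive multiplications to 7 at each level.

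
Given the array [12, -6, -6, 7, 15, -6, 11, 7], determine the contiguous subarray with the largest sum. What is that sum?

Using Kadane's algorithm on [12, -6, -6, 7, 15, -6, 11, 7]:

Scanning through the array:
Position 1 (value -6): max_ending_here = 6, max_so_far = 12
Position 2 (value -6): max_ending_here = 0, max_so_far = 12
Position 3 (value 7): max_ending_here = 7, max_so_far = 12
Position 4 (value 15): max_ending_here = 22, max_so_far = 22
Position 5 (value -6): max_ending_here = 16, max_so_far = 22
Position 6 (value 11): max_ending_here = 27, max_so_far = 27
Position 7 (value 7): max_ending_here = 34, max_so_far = 34

Maximum subarray: [12, -6, -6, 7, 15, -6, 11, 7]
Maximum sum: 34

The maximum subarray is [12, -6, -6, 7, 15, -6, 11, 7] with sum 34. This subarray runs from index 0 to index 7.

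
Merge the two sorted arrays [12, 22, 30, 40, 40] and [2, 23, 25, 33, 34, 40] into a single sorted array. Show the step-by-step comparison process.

Merging process:

Compare 12 vs 2: take 2 from right. Merged: [2]
Compare 12 vs 23: take 12 from left. Merged: [2, 12]
Compare 22 vs 23: take 22 from left. Merged: [2, 12, 22]
Compare 30 vs 23: take 23 from right. Merged: [2, 12, 22, 23]
Compare 30 vs 25: take 25 from right. Merged: [2, 12, 22, 23, 25]
Compare 30 vs 33: take 30 from left. Merged: [2, 12, 22, 23, 25, 30]
Compare 40 vs 33: take 33 from right. Merged: [2, 12, 22, 23, 25, 30, 33]
Compare 40 vs 34: take 34 from right. Merged: [2, 12, 22, 23, 25, 30, 33, 34]
Compare 40 vs 40: take 40 from left. Merged: [2, 12, 22, 23, 25, 30, 33, 34, 40]
Compare 40 vs 40: take 40 from left. Merged: [2, 12, 22, 23, 25, 30, 33, 34, 40, 40]
Append remaining from right: [40]. Merged: [2, 12, 22, 23, 25, 30, 33, 34, 40, 40, 40]

Final merged array: [2, 12, 22, 23, 25, 30, 33, 34, 40, 40, 40]
Total comparisons: 10

The merged array is [2, 12, 22, 23, 25, 30, 33, 34, 40, 40, 40], requiring 10 comparisons. The merge step runs in O(n) time where n is the total number of elements.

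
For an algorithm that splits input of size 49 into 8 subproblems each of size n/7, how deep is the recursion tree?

For divide and conquer with division factor 7:

Problem sizes at each level:
Level 0: 49
Level 1: 7
Level 2: 1

The root is level 0 and the size-1 base case is level 2 (the tree spans levels 0 through 2, i.e. 3 levels counting the root), so the depth is the number of divisions: log_7(49) = 2

The recursion tree depth is log_7(49) = 2. At each level, the problem size is divided by 7, so it takes 2 divisions to reduce to a base case of size 1. The algorithm makes 8 recursive calls at each level.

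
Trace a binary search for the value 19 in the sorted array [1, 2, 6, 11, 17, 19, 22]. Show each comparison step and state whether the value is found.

Binary search for 19 in [1, 2, 6, 11, 17, 19, 22]:

lo=0, hi=6, mid=3, arr[mid]=11 -> 11 < 19, search right half
lo=4, hi=6, mid=5, arr[mid]=19 -> Found target at index 5!

Binary search finds 19 at index 5 after 2 comparisons. The search repeatedly halves the search space by comparing with the middle element.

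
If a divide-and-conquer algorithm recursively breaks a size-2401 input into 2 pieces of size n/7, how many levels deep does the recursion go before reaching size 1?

For divide and conquer with division factor 7:

Problem sizes at each level:
Level 0: 2401
Level 1: 343
Level 2: 49
Level 3: 7
Level 4: 1

The root is level 0 and the size-1 base case is level 4 (the tree spans levels 0 through 4, i.e. 5 levels counting the root), so the depth is the number of divisions: log_7(2401) = 4

The recursion tree depth is log_7(2401) = 4. At each level, the problem size is divided by 7, so it takes 4 divisions to reduce to a base case of size 1. The algorithm makes 2 recursive calls at each level.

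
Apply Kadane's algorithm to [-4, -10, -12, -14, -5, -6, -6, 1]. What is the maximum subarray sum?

Using Kadane's algorithm on [-4, -10, -12, -14, -5, -6, -6, 1]:

Scanning through the array:
Position 1 (value -10): max_ending_here = -10, max_so_far = -4
Position 2 (value -12): max_ending_here = -12, max_so_far = -4
Position 3 (value -14): max_ending_here = -14, max_so_far = -4
Position 4 (value -5): max_ending_here = -5, max_so_far = -4
Position 5 (value -6): max_ending_here = -6, max_so_far = -4
Position 6 (value -6): max_ending_here = -6, max_so_far = -4
Position 7 (value 1): max_ending_here = 1, max_so_far = 1

Maximum subarray: [1]
Maximum sum: 1

The maximum subarray is [1] with sum 1. This subarray runs from index 7 to index 7.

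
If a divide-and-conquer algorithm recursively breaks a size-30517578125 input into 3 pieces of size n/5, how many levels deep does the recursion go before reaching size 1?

For divide and conquer with division factor 5:

Problem sizes at each level:
Level 0: 30517578125
Level 1: 6103515625
Level 2: 1220703125
Level 3: 244140625
Level 4: 48828125
Level 5: 9765625
Level 6: 1953125
Level 7: 390625
Level 8: 78125
Level 9: 15625
Level 10: 3125
Level 11: 625
Level 12: 125
Level 13: 25
Level 14: 5
Level 15: 1

The root is level 0 and the size-1 base case is level 15 (the tree spans levels 0 through 15, i.e. 16 levels counting the root), so the depth is the number of divisions: log_5(30517578125) = 15

The recursion tree depth is log_5(30517578125) = 15. At each level, the problem size is divided by 5, so it takes 15 divisions to reduce to a base case of size 1. The algorithm makes 3 recursive calls at each level.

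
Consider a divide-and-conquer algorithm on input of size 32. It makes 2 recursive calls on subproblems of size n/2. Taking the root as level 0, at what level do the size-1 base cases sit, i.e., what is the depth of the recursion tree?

For divide and conquer with division factor 2:

Problem sizes at each level:
Level 0: 32
Level 1: 16
Level 2: 8
Level 3: 4
Level 4: 2
Level 5: 1

The root is level 0 and the size-1 base case is level 5 (the tree spans levels 0 through 5, i.e. 6 levels counting the root), so the depth is the number of divisions: log_2(32) = 5

The recursion tree depth is log_2(32) = 5. At each level, the problem size is divided by 2, so it takes 5 divisions to reduce to a base case of size 1. The algorithm makes 2 recursive calls at each level.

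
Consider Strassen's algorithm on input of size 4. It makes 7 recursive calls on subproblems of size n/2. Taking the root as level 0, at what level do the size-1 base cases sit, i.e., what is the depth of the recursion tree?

For divide and conquer with division factor 2:

Problem sizes at each level:
Level 0: 4
Level 1: 2
Level 2: 1

The root is level 0 and the size-1 base case is level 2 (the tree spans levels 0 through 2, i.e. 3 levels counting the root), so the depth is the number of divisions: log_2(4) = 2

The recursion tree depth is log_2(4) = 2. At each level, the problem size is divided by 2, so it takes 2 divisions to reduce to a base case of size 1. The algorithm makes 7 recursive calls at each level.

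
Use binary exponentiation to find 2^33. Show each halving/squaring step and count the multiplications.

Computing 2^33 by squaring (build up from 2^1; each line after the first costs one multiplication):

2^1 = 2
2^2 = (2^1)^2 = 2^2 = 4
2^4 = (2^2)^2 = 4^2 = 16
2^8 = (2^4)^2 = 16^2 = 256
2^16 = (2^8)^2 = 256^2 = 65536
2^32 = (2^16)^2 = 65536^2 = 4294967296
2^33 = 2 * 2^32 = 2 * 4294967296 = 8589934592

Result: 8589934592
Multiplications needed: 6 (6 lines after 2^1)

2^33 = 8589934592. Using exponentiation by squaring, this requires 6 multiplications. The key idea: if the exponent is even, square the half-power; if odd, multiply by the base once.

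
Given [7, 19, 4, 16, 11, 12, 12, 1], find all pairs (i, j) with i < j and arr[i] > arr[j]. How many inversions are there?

Finding inversions in [7, 19, 4, 16, 11, 12, 12, 1]:

(0, 2): arr[0]=7 > arr[2]=4
(0, 7): arr[0]=7 > arr[7]=1
(1, 2): arr[1]=19 > arr[2]=4
(1, 3): arr[1]=19 > arr[3]=16
(1, 4): arr[1]=19 > arr[4]=11
(1, 5): arr[1]=19 > arr[5]=12
(1, 6): arr[1]=19 > arr[6]=12
(1, 7): arr[1]=19 > arr[7]=1
(2, 7): arr[2]=4 > arr[7]=1
(3, 4): arr[3]=16 > arr[4]=11
(3, 5): arr[3]=16 > arr[5]=12
(3, 6): arr[3]=16 > arr[6]=12
(3, 7): arr[3]=16 > arr[7]=1
(4, 7): arr[4]=11 > arr[7]=1
(5, 7): arr[5]=12 > arr[7]=1
(6, 7): arr[6]=12 > arr[7]=1

Total inversions: 16

The array has 16 inversion(s): (0,2), (0,7), (1,2), (1,3), (1,4), (1,5), (1,6), (1,7), (2,7), (3,4), (3,5), (3,6), (3,7), (4,7), (5,7), (6,7). Each pair (i,j) satisfies i < j and arr[i] > arr[j].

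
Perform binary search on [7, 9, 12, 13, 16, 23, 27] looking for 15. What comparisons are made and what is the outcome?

Binary search for 15 in [7, 9, 12, 13, 16, 23, 27]:

lo=0, hi=6, mid=3, arr[mid]=13 -> 13 < 15, search right half
lo=4, hi=6, mid=5, arr[mid]=23 -> 23 > 15, search left half
lo=4, hi=4, mid=4, arr[mid]=16 -> 16 > 15, search left half
lo=4 > hi=3, target 15 not found

Binary search determines that 15 is not in the array after 3 comparisons. The search space was exhausted without finding the target.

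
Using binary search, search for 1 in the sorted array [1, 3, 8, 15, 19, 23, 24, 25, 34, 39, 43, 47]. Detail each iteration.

Binary search for 1 in [1, 3, 8, 15, 19, 23, 24, 25, 34, 39, 43, 47]:

lo=0, hi=11, mid=5, arr[mid]=23 -> 23 > 1, search left half
lo=0, hi=4, mid=2, arr[mid]=8 -> 8 > 1, search left half
lo=0, hi=1, mid=0, arr[mid]=1 -> Found target at index 0!

Binary search finds 1 at index 0 after 3 comparisons. The search repeatedly halves the search space by comparing with the middle element.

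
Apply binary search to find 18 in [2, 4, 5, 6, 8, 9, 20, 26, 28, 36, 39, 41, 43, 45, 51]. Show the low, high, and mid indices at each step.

Binary search for 18 in [2, 4, 5, 6, 8, 9, 20, 26, 28, 36, 39, 41, 43, 45, 51]:

lo=0, hi=14, mid=7, arr[mid]=26 -> 26 > 18, search left half
lo=0, hi=6, mid=3, arr[mid]=6 -> 6 < 18, search right half
lo=4, hi=6, mid=5, arr[mid]=9 -> 9 < 18, search right half
lo=6, hi=6, mid=6, arr[mid]=20 -> 20 > 18, search left half
lo=6 > hi=5, target 18 not found

Binary search determines that 18 is not in the array after 4 comparisons. The search space was exhausted without finding the target.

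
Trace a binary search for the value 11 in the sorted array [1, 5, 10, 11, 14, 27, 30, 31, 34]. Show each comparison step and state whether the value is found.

Binary search for 11 in [1, 5, 10, 11, 14, 27, 30, 31, 34]:

lo=0, hi=8, mid=4, arr[mid]=14 -> 14 > 11, search left half
lo=0, hi=3, mid=1, arr[mid]=5 -> 5 < 11, search right half
lo=2, hi=3, mid=2, arr[mid]=10 -> 10 < 11, search right half
lo=3, hi=3, mid=3, arr[mid]=11 -> Found target at index 3!

Binary search finds 11 at index 3 after 4 comparisons. The search repeatedly halves the search space by comparing with the middle element.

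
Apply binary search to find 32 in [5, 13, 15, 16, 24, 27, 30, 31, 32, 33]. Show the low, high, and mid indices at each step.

Binary search for 32 in [5, 13, 15, 16, 24, 27, 30, 31, 32, 33]:

lo=0, hi=9, mid=4, arr[mid]=24 -> 24 < 32, search right half
lo=5, hi=9, mid=7, arr[mid]=31 -> 31 < 32, search right half
lo=8, hi=9, mid=8, arr[mid]=32 -> Found target at index 8!

Binary search finds 32 at index 8 after 3 comparisons. The search repeatedly halves the search space by comparing with the middle element.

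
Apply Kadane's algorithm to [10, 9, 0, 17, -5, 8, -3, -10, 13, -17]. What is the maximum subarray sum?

Using Kadane's algorithm on [10, 9, 0, 17, -5, 8, -3, -10, 13, -17]:

Scanning through the array:
Position 1 (value 9): max_ending_here = 19, max_so_far = 19
Position 2 (value 0): max_ending_here = 19, max_so_far = 19
Position 3 (value 17): max_ending_here = 36, max_so_far = 36
Position 4 (value -5): max_ending_here = 31, max_so_far = 36
Position 5 (value 8): max_ending_here = 39, max_so_far = 39
Position 6 (value -3): max_ending_here = 36, max_so_far = 39
Position 7 (value -10): max_ending_here = 26, max_so_far = 39
Position 8 (value 13): max_ending_here = 39, max_so_far = 39
Position 9 (value -17): max_ending_here = 22, max_so_far = 39

Maximum subarray: [10, 9, 0, 17, -5, 8]
Maximum sum: 39

The maximum subarray is [10, 9, 0, 17, -5, 8] with sum 39. This subarray runs from index 0 to index 5.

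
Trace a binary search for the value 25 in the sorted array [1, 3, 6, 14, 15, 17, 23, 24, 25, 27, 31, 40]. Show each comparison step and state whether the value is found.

Binary search for 25 in [1, 3, 6, 14, 15, 17, 23, 24, 25, 27, 31, 40]:

lo=0, hi=11, mid=5, arr[mid]=17 -> 17 < 25, search right half
lo=6, hi=11, mid=8, arr[mid]=25 -> Found target at index 8!

Binary search finds 25 at index 8 after 2 comparisons. The search repeatedly halves the search space by comparing with the middle element.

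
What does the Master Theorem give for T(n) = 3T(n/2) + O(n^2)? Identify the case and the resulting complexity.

Master Theorem for T(n) = 3T(n/2) + O(n^2):

a = 3, b = 2, c = 2
log_b(a) = log_2(3) = 1.5850

Case 3: c = 2 > log_2(3) = 1.5850
T(n) = O(n^2) = O(n^2)

For T(n) = 3T(n/2) + O(n^2): log_2(3) = 1.5850. This is Case 3 of the Master Theorem (c > log_b(a), work dominated by root), giving O(n^2).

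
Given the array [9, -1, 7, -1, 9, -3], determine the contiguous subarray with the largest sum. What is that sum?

Using Kadane's algorithm on [9, -1, 7, -1, 9, -3]:

Scanning through the array:
Position 1 (value -1): max_ending_here = 8, max_so_far = 9
Position 2 (value 7): max_ending_here = 15, max_so_far = 15
Position 3 (value -1): max_ending_here = 14, max_so_far = 15
Position 4 (value 9): max_ending_here = 23, max_so_far = 23
Position 5 (value -3): max_ending_here = 20, max_so_far = 23

Maximum subarray: [9, -1, 7, -1, 9]
Maximum sum: 23

The maximum subarray is [9, -1, 7, -1, 9] with sum 23. This subarray runs from index 0 to index 4.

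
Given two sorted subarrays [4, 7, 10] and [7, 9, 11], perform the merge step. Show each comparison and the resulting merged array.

Merging process:

Compare 4 vs 7: take 4 from left. Merged: [4]
Compare 7 vs 7: take 7 from left. Merged: [4, 7]
Compare 10 vs 7: take 7 from right. Merged: [4, 7, 7]
Compare 10 vs 9: take 9 from right. Merged: [4, 7, 7, 9]
Compare 10 vs 11: take 10 from left. Merged: [4, 7, 7, 9, 10]
Append remaining from right: [11]. Merged: [4, 7, 7, 9, 10, 11]

Final merged array: [4, 7, 7, 9, 10, 11]
Total comparisons: 5

The merged array is [4, 7, 7, 9, 10, 11], requiring 5 comparisons. The merge step runs in O(n) time where n is the total number of elements.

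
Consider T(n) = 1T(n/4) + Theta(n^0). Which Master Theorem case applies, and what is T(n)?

Master Theorem for T(n) = 1T(n/4) + O(n^0):

a = 1, b = 4, c = 0
log_b(a) = log_4(1) = 0.0000

Case 2: c = 0 = log_4(1) = 0.0000
T(n) = O(n^0 log n) = O(log n)

For T(n) = 1T(n/4) + O(n^0): log_4(1) = 0.0000. This is Case 2 of the Master Theorem (c = log_b(a), equal work at all levels), giving O(log n).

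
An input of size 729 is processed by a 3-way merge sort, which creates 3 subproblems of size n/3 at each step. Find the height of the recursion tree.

For divide and conquer with division factor 3:

Problem sizes at each level:
Level 0: 729
Level 1: 243
Level 2: 81
Level 3: 27
Level 4: 9
Level 5: 3
Level 6: 1

The root is level 0 and the size-1 base case is level 6 (the tree spans levels 0 through 6, i.e. 7 levels counting the root), so the depth is the number of divisions: log_3(729) = 6

The recursion tree depth is log_3(729) = 6. At each level, the problem size is divided by 3, so it takes 6 divisions to reduce to a base case of size 1. The algorithm makes 3 recursive calls at each level.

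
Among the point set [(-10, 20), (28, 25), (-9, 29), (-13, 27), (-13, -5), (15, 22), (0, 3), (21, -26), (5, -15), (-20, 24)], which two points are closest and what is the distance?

Computing all pairwise distances among 10 points:

d((-10, 20), (28, 25)) = 38.3275
d((-10, 20), (-9, 29)) = 9.0554
d((-10, 20), (-13, 27)) = 7.6158
d((-10, 20), (-13, -5)) = 25.1794
d((-10, 20), (15, 22)) = 25.0799
d((-10, 20), (0, 3)) = 19.7231
d((-10, 20), (21, -26)) = 55.4707
d((-10, 20), (5, -15)) = 38.0789
d((-10, 20), (-20, 24)) = 10.7703
d((28, 25), (-9, 29)) = 37.2156
d((28, 25), (-13, 27)) = 41.0488
d((28, 25), (-13, -5)) = 50.8035
d((28, 25), (15, 22)) = 13.3417
d((28, 25), (0, 3)) = 35.609
d((28, 25), (21, -26)) = 51.4782
d((28, 25), (5, -15)) = 46.1411
d((28, 25), (-20, 24)) = 48.0104
d((-9, 29), (-13, 27)) = 4.4721 <-- minimum
d((-9, 29), (-13, -5)) = 34.2345
d((-9, 29), (15, 22)) = 25.0
d((-9, 29), (0, 3)) = 27.5136
d((-9, 29), (21, -26)) = 62.6498
d((-9, 29), (5, -15)) = 46.1736
d((-9, 29), (-20, 24)) = 12.083
d((-13, 27), (-13, -5)) = 32.0
d((-13, 27), (15, 22)) = 28.4429
d((-13, 27), (0, 3)) = 27.2947
d((-13, 27), (21, -26)) = 62.9682
d((-13, 27), (5, -15)) = 45.6946
d((-13, 27), (-20, 24)) = 7.6158
d((-13, -5), (15, 22)) = 38.8973
d((-13, -5), (0, 3)) = 15.2643
d((-13, -5), (21, -26)) = 39.9625
d((-13, -5), (5, -15)) = 20.5913
d((-13, -5), (-20, 24)) = 29.8329
d((15, 22), (0, 3)) = 24.2074
d((15, 22), (21, -26)) = 48.3735
d((15, 22), (5, -15)) = 38.3275
d((15, 22), (-20, 24)) = 35.0571
d((0, 3), (21, -26)) = 35.805
d((0, 3), (5, -15)) = 18.6815
d((0, 3), (-20, 24)) = 29.0
d((21, -26), (5, -15)) = 19.4165
d((21, -26), (-20, 24)) = 64.6607
d((5, -15), (-20, 24)) = 46.3249

Closest pair: (-9, 29) and (-13, 27) with distance 4.4721

The closest pair is (-9, 29) and (-13, 27) with Euclidean distance 4.4721. For 10 points, brute-force pairwise comparison is shown above. For large n, the divide-and-conquer algorithm (sort by x, recurse on halves, check the dividing strip) achieves O(n log n).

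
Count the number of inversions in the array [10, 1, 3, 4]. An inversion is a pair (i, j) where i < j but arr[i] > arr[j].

Finding inversions in [10, 1, 3, 4]:

(0, 1): arr[0]=10 > arr[1]=1
(0, 2): arr[0]=10 > arr[2]=3
(0, 3): arr[0]=10 > arr[3]=4

Total inversions: 3

The array has 3 inversion(s): (0,1), (0,2), (0,3). Each pair (i,j) satisfies i < j and arr[i] > arr[j].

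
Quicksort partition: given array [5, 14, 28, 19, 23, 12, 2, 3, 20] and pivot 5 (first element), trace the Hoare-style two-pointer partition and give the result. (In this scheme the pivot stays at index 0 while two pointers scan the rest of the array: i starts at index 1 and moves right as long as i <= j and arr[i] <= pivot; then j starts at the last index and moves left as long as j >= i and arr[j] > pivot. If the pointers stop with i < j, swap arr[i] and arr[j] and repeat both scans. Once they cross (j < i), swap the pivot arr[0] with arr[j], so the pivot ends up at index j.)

Hoare-style two-pointer partition with pivot = 5:

Initial array: [5, 14, 28, 19, 23, 12, 2, 3, 20]

Pointers start at i = 1, j = 8.
i stops at index 1 (arr[1]=14 > 5), j stops at index 7 (arr[7]=3 <= 5): swap arr[1] and arr[7], array becomes [5, 3, 28, 19, 23, 12, 2, 14, 20]
i stops at index 2 (arr[2]=28 > 5), j stops at index 6 (arr[6]=2 <= 5): swap arr[2] and arr[6], array becomes [5, 3, 2, 19, 23, 12, 28, 14, 20]
i ends at 3, j ends at 2: the pointers have crossed (j < i), so scanning stops.

Swap pivot arr[0] with arr[2] to place pivot at position 2: [2, 3, 5, 19, 23, 12, 28, 14, 20]
Pivot position: 2

After partitioning with pivot 5, the array becomes [2, 3, 5, 19, 23, 12, 28, 14, 20]. The pivot is placed at index 2. All elements to the left of the pivot are <= 5, and all elements to the right are > 5.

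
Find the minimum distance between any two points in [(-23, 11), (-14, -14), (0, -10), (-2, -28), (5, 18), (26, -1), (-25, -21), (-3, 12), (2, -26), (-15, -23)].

Computing all pairwise distances among 10 points:

d((-23, 11), (-14, -14)) = 26.5707
d((-23, 11), (0, -10)) = 31.1448
d((-23, 11), (-2, -28)) = 44.2945
d((-23, 11), (5, 18)) = 28.8617
d((-23, 11), (26, -1)) = 50.448
d((-23, 11), (-25, -21)) = 32.0624
d((-23, 11), (-3, 12)) = 20.025
d((-23, 11), (2, -26)) = 44.6542
d((-23, 11), (-15, -23)) = 34.9285
d((-14, -14), (0, -10)) = 14.5602
d((-14, -14), (-2, -28)) = 18.4391
d((-14, -14), (5, 18)) = 37.2156
d((-14, -14), (26, -1)) = 42.0595
d((-14, -14), (-25, -21)) = 13.0384
d((-14, -14), (-3, 12)) = 28.2312
d((-14, -14), (2, -26)) = 20.0
d((-14, -14), (-15, -23)) = 9.0554
d((0, -10), (-2, -28)) = 18.1108
d((0, -10), (5, 18)) = 28.4429
d((0, -10), (26, -1)) = 27.5136
d((0, -10), (-25, -21)) = 27.313
d((0, -10), (-3, 12)) = 22.2036
d((0, -10), (2, -26)) = 16.1245
d((0, -10), (-15, -23)) = 19.8494
d((-2, -28), (5, 18)) = 46.5296
d((-2, -28), (26, -1)) = 38.8973
d((-2, -28), (-25, -21)) = 24.0416
d((-2, -28), (-3, 12)) = 40.0125
d((-2, -28), (2, -26)) = 4.4721 <-- minimum
d((-2, -28), (-15, -23)) = 13.9284
d((5, 18), (26, -1)) = 28.3196
d((5, 18), (-25, -21)) = 49.2037
d((5, 18), (-3, 12)) = 10.0
d((5, 18), (2, -26)) = 44.1022
d((5, 18), (-15, -23)) = 45.618
d((26, -1), (-25, -21)) = 54.7814
d((26, -1), (-3, 12)) = 31.7805
d((26, -1), (2, -26)) = 34.6554
d((26, -1), (-15, -23)) = 46.5296
d((-25, -21), (-3, 12)) = 39.6611
d((-25, -21), (2, -26)) = 27.4591
d((-25, -21), (-15, -23)) = 10.198
d((-3, 12), (2, -26)) = 38.3275
d((-3, 12), (-15, -23)) = 37.0
d((2, -26), (-15, -23)) = 17.2627

Closest pair: (-2, -28) and (2, -26) with distance 4.4721

The closest pair is (-2, -28) and (2, -26) with Euclidean distance 4.4721. For 10 points, brute-force pairwise comparison is shown above. For large n, the divide-and-conquer algorithm (sort by x, recurse on halves, check the dividing strip) achieves O(n log n).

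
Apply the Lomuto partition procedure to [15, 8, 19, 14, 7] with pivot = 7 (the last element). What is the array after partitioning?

Lomuto partition with pivot = 7:

Initial array: [15, 8, 19, 14, 7]

arr[0]=15 > 7: no swap
arr[1]=8 > 7: no swap
arr[2]=19 > 7: no swap
arr[3]=14 > 7: no swap

Place pivot at position 0: [7, 8, 19, 14, 15]
Pivot position: 0

After partitioning with pivot 7, the array becomes [7, 8, 19, 14, 15]. The pivot is placed at index 0. All elements to the left of the pivot are <= 7, and all elements to the right are > 7.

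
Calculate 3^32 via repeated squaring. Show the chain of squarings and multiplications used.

Computing 3^32 by squaring (build up from 3^1; each line after the first costs one multiplication):

3^1 = 3
3^2 = (3^1)^2 = 3^2 = 9
3^4 = (3^2)^2 = 9^2 = 81
3^8 = (3^4)^2 = 81^2 = 6561
3^16 = (3^8)^2 = 6561^2 = 43046721
3^32 = (3^16)^2 = 43046721^2 = 1853020188851841

Result: 1853020188851841
Multiplications needed: 5 (5 lines after 3^1)

3^32 = 1853020188851841. Using exponentiation by squaring, this requires 5 multiplications. The key idea: if the exponent is even, square the half-power; if odd, multiply by the base once.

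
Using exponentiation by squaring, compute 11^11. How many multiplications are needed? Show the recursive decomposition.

Computing 11^11 by squaring (build up from 11^1; each line after the first costs one multiplication):

11^1 = 11
11^2 = (11^1)^2 = 11^2 = 121
11^4 = (11^2)^2 = 121^2 = 14641
11^5 = 11 * 11^4 = 11 * 14641 = 161051
11^10 = (11^5)^2 = 161051^2 = 25937424601
11^11 = 11 * 11^10 = 11 * 25937424601 = 285311670611

Result: 285311670611
Multiplications needed: 5 (5 lines after 11^1)

11^11 = 285311670611. Using exponentiation by squaring, this requires 5 multiplications. The key idea: if the exponent is even, square the half-power; if odd, multiply by the base once.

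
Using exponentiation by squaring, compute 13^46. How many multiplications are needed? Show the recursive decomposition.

Computing 13^46 by squaring (build up from 13^1; each line after the first costs one multiplication):

13^1 = 13
13^2 = (13^1)^2 = 13^2 = 169
13^4 = (13^2)^2 = 169^2 = 28561
13^5 = 13 * 13^4 = 13 * 28561 = 371293
13^10 = (13^5)^2 = 371293^2 = 137858491849
13^11 = 13 * 13^10 = 13 * 137858491849 = 1792160394037
13^22 = (13^11)^2 = 1792160394037^2 = 3211838877954855105157369
13^23 = 13 * 13^22 = 13 * 3211838877954855105157369 = 41753905413413116367045797
13^46 = (13^23)^2 = 41753905413413116367045797^2 = 1743388617272249143997555461487119439669521095365209

Result: 1743388617272249143997555461487119439669521095365209
Multiplications needed: 8 (8 lines after 13^1)

13^46 = 1743388617272249143997555461487119439669521095365209. Using exponentiation by squaring, this requires 8 multiplications. The key idea: if the exponent is even, square the half-power; if odd, multiply by the base once.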